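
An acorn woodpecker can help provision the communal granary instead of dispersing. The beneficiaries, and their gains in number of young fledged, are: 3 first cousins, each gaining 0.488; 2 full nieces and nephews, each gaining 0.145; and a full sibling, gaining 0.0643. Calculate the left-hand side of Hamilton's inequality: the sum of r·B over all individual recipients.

0.28765

r to a first cousin = 1/8 (first cousins share one grandparent pair — two paths of length 4: r = 2·(1/2)^4 = 1/8).
r to a full niece or nephew = 0.25 (full aunt/uncle↔niece/nephew: two paths of length 3 through the shared grandparent pair: r = 2·(1/2)^3 = 1/4).
r to a full sibling = 0.5 (full sibs share both parents — two paths of length 2: r = 2·(1/2)^2 = 1/2).
Summing one r·B term per recipient: 3·0.125·0.488 + 2·0.25·0.145 + 1·0.5·0.0643 = 0.28765.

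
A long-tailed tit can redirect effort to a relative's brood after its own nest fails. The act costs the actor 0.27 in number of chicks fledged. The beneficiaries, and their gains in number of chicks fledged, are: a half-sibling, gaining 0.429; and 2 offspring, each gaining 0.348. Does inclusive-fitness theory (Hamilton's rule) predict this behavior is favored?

Yes

Hamilton's rule: the trait is favored when the sum of r·B over every recipient exceeds the actor's cost C.
r to a half-sibling = 1/4 (half-sibs share one parent — one path of length 2: r = (1/2)^2 = 1/4).
r to an offspring = 1/2 (one parent–offspring link: r = (1/2)^1 = 1/2).
Summing one r·B term per recipient: 1·0.25·0.429 + 2·0.5·0.348 = 0.45525.
0.45525 > 0.27: the indirect benefit exceeds the cost.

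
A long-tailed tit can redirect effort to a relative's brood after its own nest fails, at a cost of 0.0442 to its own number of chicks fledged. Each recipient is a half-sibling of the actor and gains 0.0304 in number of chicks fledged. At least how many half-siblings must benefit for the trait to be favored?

6

r to a half-sibling = 1/4 (half-sibs share one parent — one path of length 2: r = (1/2)^2 = 1/4).
Hamilton's rule: n·r·B > C  ⇒  n > C/(r·B) = 0.0442/(0.25·0.0304) = 5.816.
The smallest integer exceeding 5.816 is 6.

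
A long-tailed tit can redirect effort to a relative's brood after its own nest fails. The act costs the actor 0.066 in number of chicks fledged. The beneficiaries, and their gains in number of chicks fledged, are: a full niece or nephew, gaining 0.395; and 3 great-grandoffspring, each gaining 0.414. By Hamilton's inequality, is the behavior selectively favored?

Yes

Hamilton's rule: the trait is favored when the sum of r·B over every recipient exceeds the actor's cost C.
r to a full niece or nephew = 1/4 (full aunt/uncle↔niece/nephew: two paths of length 3 through the shared grandparent pair: r = 2·(1/2)^3 = 1/4).
r to a great-grandoffspring = 0.125 (three parent–offspring links: r = (1/2)^3 = 1/8).
Summing one r·B term per recipient: 1·0.25·0.395 + 3·0.125·0.414 = 0.254.
0.254 > 0.066: the indirect benefit exceeds the cost.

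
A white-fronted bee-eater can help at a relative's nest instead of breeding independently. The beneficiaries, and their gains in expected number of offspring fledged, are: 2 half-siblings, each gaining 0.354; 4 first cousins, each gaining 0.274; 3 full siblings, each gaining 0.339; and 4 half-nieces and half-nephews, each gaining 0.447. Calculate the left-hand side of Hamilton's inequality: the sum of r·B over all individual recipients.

r to a half-sibling = 0.25 (half-sibs share one parent — one path of length 2: r = (1/2)^2 = 1/4).
r to a first cousin = 0.125 (first cousins share one grandparent pair — two paths of length 4: r = 2·(1/2)^4 = 1/8).
r to a full sibling = 1/2 (full sibs share both parents — two paths of length 2: r = 2·(1/2)^2 = 1/2).
r to a half-niece or half-nephew = 1/8 (half-aunt/uncle↔niece/nephew: one path of length 3: r = (1/2)^3 = 1/8).
Summing one r·B term per recipient: 2·0.25·0.354 + 4·0.125·0.274 + 3·0.5·0.339 + 4·0.125·0.447 = 1.046.

1.046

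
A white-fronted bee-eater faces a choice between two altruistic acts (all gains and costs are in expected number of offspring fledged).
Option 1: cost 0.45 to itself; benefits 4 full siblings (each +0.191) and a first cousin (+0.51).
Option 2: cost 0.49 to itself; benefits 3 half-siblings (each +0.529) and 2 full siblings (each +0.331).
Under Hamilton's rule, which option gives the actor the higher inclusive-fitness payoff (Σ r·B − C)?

Option 2

Option 1: r to a full sibling = 0.5.
Option 1: r to a first cousin = 0.125.
Option 1: Σ r·B − C = (4·0.5·0.191 + 1·0.125·0.51) − 0.45 = -0.00425.
Option 2: r to a half-sibling = 0.25.
Option 2: r to a full sibling = 0.5.
Option 2: Σ r·B − C = (3·0.25·0.529 + 2·0.5·0.331) − 0.49 = 0.23775.
Option 2 has the higher net inclusive-fitness payoff.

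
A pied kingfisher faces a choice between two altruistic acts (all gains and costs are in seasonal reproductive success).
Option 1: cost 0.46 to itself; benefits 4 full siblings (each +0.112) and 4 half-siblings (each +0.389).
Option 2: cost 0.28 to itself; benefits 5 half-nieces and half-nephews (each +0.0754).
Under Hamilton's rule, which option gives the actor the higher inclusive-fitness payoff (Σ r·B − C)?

Option 1: r to a full sibling = 0.5.
Option 1: r to a half-sibling = 0.25.
Option 1: Σ r·B − C = (4·0.5·0.112 + 4·0.25·0.389) − 0.46 = 0.153.
Option 2: r to a half-niece or half-nephew = 0.125.
Option 2: Σ r·B − C = (5·0.125·0.0754) − 0.28 = -0.232875.
Option 1 has the higher net inclusive-fitness payoff.

Option 1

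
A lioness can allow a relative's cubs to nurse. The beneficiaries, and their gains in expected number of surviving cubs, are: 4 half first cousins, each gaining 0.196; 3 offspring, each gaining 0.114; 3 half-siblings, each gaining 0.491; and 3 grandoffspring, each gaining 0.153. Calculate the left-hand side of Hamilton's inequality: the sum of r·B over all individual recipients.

0.703

r to a half first cousin = 1/16 (half first cousins share one grandparent — one path of length 4: r = (1/2)^4 = 1/16).
r to an offspring = 0.5 (one parent–offspring link: r = (1/2)^1 = 1/2).
r to a half-sibling = 1/4 (half-sibs share one parent — one path of length 2: r = (1/2)^2 = 1/4).
r to a grandoffspring = 1/4 (two parent–offspring links: r = (1/2)^2 = 1/4).
Summing one r·B term per recipient: 4·0.0625·0.196 + 3·0.5·0.114 + 3·0.25·0.491 + 3·0.25·0.153 = 0.703.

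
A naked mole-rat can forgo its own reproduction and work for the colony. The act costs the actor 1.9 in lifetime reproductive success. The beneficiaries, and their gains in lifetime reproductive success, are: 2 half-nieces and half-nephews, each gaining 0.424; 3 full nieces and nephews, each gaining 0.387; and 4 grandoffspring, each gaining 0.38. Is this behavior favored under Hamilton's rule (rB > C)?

No

Hamilton's rule: the trait is favored when the sum of r·B over every recipient exceeds the actor's cost C.
r to a half-niece or half-nephew = 1/8 (half-aunt/uncle↔niece/nephew: one path of length 3: r = (1/2)^3 = 1/8).
r to a full niece or nephew = 1/4 (full aunt/uncle↔niece/nephew: two paths of length 3 through the shared grandparent pair: r = 2·(1/2)^3 = 1/4).
r to a grandoffspring = 0.25 (two parent–offspring links: r = (1/2)^2 = 1/4).
Summing one r·B term per recipient: 2·0.125·0.424 + 3·0.25·0.387 + 4·0.25·0.38 = 0.77625.
0.77625 < 1.9: the indirect benefit is less than the cost.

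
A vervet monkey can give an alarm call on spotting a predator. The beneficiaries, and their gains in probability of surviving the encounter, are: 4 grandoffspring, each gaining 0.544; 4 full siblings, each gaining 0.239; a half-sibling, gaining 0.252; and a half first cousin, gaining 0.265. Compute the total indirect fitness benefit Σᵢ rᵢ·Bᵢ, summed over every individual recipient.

r to a grandoffspring = 0.25 (two parent–offspring links: r = (1/2)^2 = 1/4).
r to a full sibling = 0.5 (full sibs share both parents — two paths of length 2: r = 2·(1/2)^2 = 1/2).
r to a half-sibling = 1/4 (half-sibs share one parent — one path of length 2: r = (1/2)^2 = 1/4).
r to a half first cousin = 0.0625 (half first cousins share one grandparent — one path of length 4: r = (1/2)^4 = 1/16).
Summing one r·B term per recipient: 4·0.25·0.544 + 4·0.5·0.239 + 1·0.25·0.252 + 1·0.0625·0.265 = 1.1015625.

1.1015625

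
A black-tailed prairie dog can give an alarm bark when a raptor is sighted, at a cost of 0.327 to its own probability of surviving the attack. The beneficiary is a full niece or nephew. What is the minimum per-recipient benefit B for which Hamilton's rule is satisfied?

r to a full niece or nephew = 1/4 (full aunt/uncle↔niece/nephew: two paths of length 3 through the shared grandparent pair: r = 2·(1/2)^3 = 1/4).
Hamilton's rule with n recipients of equal r: n·r·B > C, so B > C/(n·r) = 0.327/(1·0.25) = 1.308.

1.308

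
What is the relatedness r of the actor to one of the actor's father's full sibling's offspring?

0.125

Each parent–offspring link contributes a factor of 1/2, and independent paths through distinct common ancestors add.
First cousins share one grandparent pair — two paths of length 4: r = 2·(1/2)^4 = 1/8.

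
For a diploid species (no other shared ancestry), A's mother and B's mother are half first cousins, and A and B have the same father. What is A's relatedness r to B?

With two independent routes of shared ancestry, r is the sum of the two contributions.
A and B are related in two ways: half second cousins through their mothers (r = 1/64) and half-sibs through their shared father (r = 1/4).
r = 1/64 + 1/4 = 17/64 = 0.265625.

0.265625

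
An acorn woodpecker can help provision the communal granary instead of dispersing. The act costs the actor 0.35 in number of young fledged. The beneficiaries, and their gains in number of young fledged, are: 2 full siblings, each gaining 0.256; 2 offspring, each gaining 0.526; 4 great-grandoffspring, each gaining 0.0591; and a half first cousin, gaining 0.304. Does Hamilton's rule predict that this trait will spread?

Hamilton's rule: the trait is favored when the sum of r·B over every recipient exceeds the actor's cost C.
r to a full sibling = 1/2 (full sibs share both parents — two paths of length 2: r = 2·(1/2)^2 = 1/2).
r to an offspring = 1/2 (one parent–offspring link: r = (1/2)^1 = 1/2).
r to a great-grandoffspring = 0.125 (three parent–offspring links: r = (1/2)^3 = 1/8).
r to a half first cousin = 1/16 (half first cousins share one grandparent — one path of length 4: r = (1/2)^4 = 1/16).
Summing one r·B term per recipient: 2·0.5·0.256 + 2·0.5·0.526 + 4·0.125·0.0591 + 1·0.0625·0.304 = 0.83055.
0.83055 > 0.35: the indirect benefit exceeds the cost.

Yes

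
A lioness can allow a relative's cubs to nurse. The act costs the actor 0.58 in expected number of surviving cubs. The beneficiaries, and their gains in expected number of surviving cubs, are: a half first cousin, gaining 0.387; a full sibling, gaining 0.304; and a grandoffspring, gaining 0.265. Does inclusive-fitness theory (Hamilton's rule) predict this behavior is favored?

Hamilton's rule: the trait is favored when the sum of r·B over every recipient exceeds the actor's cost C.
r to a half first cousin = 1/16 (half first cousins share one grandparent — one path of length 4: r = (1/2)^4 = 1/16).
r to a full sibling = 1/2 (full sibs share both parents — two paths of length 2: r = 2·(1/2)^2 = 1/2).
r to a grandoffspring = 0.25 (two parent–offspring links: r = (1/2)^2 = 1/4).
Summing one r·B term per recipient: 1·0.0625·0.387 + 1·0.5·0.304 + 1·0.25·0.265 = 0.2424375.
0.2424375 < 0.58: the indirect benefit is less than the cost.

No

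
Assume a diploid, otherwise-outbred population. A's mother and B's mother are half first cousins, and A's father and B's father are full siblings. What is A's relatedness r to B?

Wright's path rule: contributions from independent ancestry routes add.
A and B are related in two ways: half second cousins through their mothers (r = 1/64) and first cousins through their fathers (r = 1/8).
r = 1/64 + 1/8 = 0.140625.

0.140625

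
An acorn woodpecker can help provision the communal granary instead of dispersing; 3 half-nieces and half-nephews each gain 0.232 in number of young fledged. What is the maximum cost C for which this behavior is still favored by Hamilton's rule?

0.087

r to a half-niece or half-nephew = 0.125 (half-aunt/uncle↔niece/nephew: one path of length 3: r = (1/2)^3 = 1/8).
Hamilton's rule: n·r·B > C, so the trait is favored while C < n·r·B = 3·0.125·0.232 = 0.087.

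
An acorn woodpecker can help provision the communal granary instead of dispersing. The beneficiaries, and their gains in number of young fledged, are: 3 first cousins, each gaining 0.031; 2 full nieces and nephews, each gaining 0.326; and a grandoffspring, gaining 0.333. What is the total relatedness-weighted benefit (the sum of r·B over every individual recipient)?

0.257875

r to a first cousin = 1/8 (first cousins share one grandparent pair — two paths of length 4: r = 2·(1/2)^4 = 1/8).
r to a full niece or nephew = 0.25 (full aunt/uncle↔niece/nephew: two paths of length 3 through the shared grandparent pair: r = 2·(1/2)^3 = 1/4).
r to a grandoffspring = 0.25 (two parent–offspring links: r = (1/2)^2 = 1/4).
Summing one r·B term per recipient: 3·0.125·0.031 + 2·0.25·0.326 + 1·0.25·0.333 = 0.257875.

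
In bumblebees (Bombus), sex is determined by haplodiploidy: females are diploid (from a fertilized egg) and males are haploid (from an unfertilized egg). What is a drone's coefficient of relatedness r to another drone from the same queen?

0.5

Haploid brothers each carry a random half of the queen's diploid genome, so on average they share half: r = 1/2.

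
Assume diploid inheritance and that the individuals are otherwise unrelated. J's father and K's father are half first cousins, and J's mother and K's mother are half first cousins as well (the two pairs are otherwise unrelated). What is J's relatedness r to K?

Independent pedigree routes through distinct common ancestors add.
J and K are related in two ways: half second cousins through their fathers (r = 1/64) and half second cousins through their mothers (r = 1/64).
r = 1/64 + 1/64 = 0.03125.

0.03125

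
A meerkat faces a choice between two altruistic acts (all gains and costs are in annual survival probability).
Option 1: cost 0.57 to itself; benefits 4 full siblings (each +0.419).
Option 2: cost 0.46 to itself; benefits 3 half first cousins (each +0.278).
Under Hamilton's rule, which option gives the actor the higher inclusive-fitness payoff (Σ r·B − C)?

Option 1: r to a full sibling = 0.5.
Option 1: Σ r·B − C = (4·0.5·0.419) − 0.57 = 0.268.
Option 2: r to a half first cousin = 0.0625.
Option 2: Σ r·B − C = (3·0.0625·0.278) − 0.46 = -0.407875.
Option 1 has the higher net inclusive-fitness payoff.

Option 1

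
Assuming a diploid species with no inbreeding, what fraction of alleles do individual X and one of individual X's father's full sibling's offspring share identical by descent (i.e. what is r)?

0.125

Each parent–offspring link contributes a factor of 1/2, and independent paths through distinct common ancestors add.
First cousins share one grandparent pair — two paths of length 4: r = 2·(1/2)^4 = 1/8.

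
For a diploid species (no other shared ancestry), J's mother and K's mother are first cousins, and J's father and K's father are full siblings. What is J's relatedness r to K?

Relatedness sums over independent paths through distinct common ancestors.
J and K are related in two ways: second cousins through their mothers (r = 1/32) and first cousins through their fathers (r = 1/8).
r = 1/32 + 1/8 = 0.15625.

0.15625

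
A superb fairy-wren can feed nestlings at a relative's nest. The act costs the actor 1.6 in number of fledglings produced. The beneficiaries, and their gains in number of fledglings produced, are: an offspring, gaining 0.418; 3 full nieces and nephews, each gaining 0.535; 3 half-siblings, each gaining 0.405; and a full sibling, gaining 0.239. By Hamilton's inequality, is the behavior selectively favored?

Hamilton's rule: the trait is favored when the sum of r·B over every recipient exceeds the actor's cost C.
r to an offspring = 1/2 (one parent–offspring link: r = (1/2)^1 = 1/2).
r to a full niece or nephew = 1/4 (full aunt/uncle↔niece/nephew: two paths of length 3 through the shared grandparent pair: r = 2·(1/2)^3 = 1/4).
r to a half-sibling = 0.25 (half-sibs share one parent — one path of length 2: r = (1/2)^2 = 1/4).
r to a full sibling = 1/2 (full sibs share both parents — two paths of length 2: r = 2·(1/2)^2 = 1/2).
Summing one r·B term per recipient: 1·0.5·0.418 + 3·0.25·0.535 + 3·0.25·0.405 + 1·0.5·0.239 = 1.0335.
1.0335 < 1.6: the indirect benefit is less than the cost.

No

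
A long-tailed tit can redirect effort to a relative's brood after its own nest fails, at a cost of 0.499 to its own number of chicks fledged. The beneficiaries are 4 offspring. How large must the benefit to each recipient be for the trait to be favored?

0.2495

r to an offspring = 1/2 (one parent–offspring link: r = (1/2)^1 = 1/2).
Hamilton's rule with n recipients of equal r: n·r·B > C, so B > C/(n·r) = 0.499/(4·0.5) = 0.2495.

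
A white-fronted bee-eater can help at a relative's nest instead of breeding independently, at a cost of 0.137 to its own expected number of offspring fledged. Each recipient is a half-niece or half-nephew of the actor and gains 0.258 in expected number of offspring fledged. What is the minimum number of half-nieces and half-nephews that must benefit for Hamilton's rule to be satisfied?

5

r to a half-niece or half-nephew = 1/8 (half-aunt/uncle↔niece/nephew: one path of length 3: r = (1/2)^3 = 1/8).
Hamilton's rule: n·r·B > C  ⇒  n > C/(r·B) = 0.137/(0.125·0.258) = 4.248.
The smallest integer exceeding 4.248 is 5.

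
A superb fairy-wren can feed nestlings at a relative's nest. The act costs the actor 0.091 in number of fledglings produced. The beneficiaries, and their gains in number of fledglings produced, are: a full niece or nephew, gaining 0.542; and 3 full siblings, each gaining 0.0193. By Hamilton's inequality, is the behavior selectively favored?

Yes

Hamilton's rule: the trait is favored when the sum of r·B over every recipient exceeds the actor's cost C.
r to a full niece or nephew = 0.25 (full aunt/uncle↔niece/nephew: two paths of length 3 through the shared grandparent pair: r = 2·(1/2)^3 = 1/4).
r to a full sibling = 1/2 (full sibs share both parents — two paths of length 2: r = 2·(1/2)^2 = 1/2).
Summing one r·B term per recipient: 1·0.25·0.542 + 3·0.5·0.0193 = 0.16445.
0.16445 > 0.091: the indirect benefit exceeds the cost.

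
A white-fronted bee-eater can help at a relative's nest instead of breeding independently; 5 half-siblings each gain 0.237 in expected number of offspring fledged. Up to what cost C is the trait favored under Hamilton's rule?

r to a half-sibling = 0.25 (half-sibs share one parent — one path of length 2: r = (1/2)^2 = 1/4).
Hamilton's rule: n·r·B > C, so the trait is favored while C < n·r·B = 5·0.25·0.237 = 0.29625.

0.29625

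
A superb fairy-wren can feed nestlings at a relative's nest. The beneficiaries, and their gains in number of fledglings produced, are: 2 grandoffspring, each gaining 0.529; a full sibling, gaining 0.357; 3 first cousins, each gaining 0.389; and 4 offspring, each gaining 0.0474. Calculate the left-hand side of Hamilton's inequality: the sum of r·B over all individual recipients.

0.683675

r to a grandoffspring = 0.25 (two parent–offspring links: r = (1/2)^2 = 1/4).
r to a full sibling = 1/2 (full sibs share both parents — two paths of length 2: r = 2·(1/2)^2 = 1/2).
r to a first cousin = 0.125 (first cousins share one grandparent pair — two paths of length 4: r = 2·(1/2)^4 = 1/8).
r to an offspring = 1/2 (one parent–offspring link: r = (1/2)^1 = 1/2).
Summing one r·B term per recipient: 2·0.25·0.529 + 1·0.5·0.357 + 3·0.125·0.389 + 4·0.5·0.0474 = 0.683675.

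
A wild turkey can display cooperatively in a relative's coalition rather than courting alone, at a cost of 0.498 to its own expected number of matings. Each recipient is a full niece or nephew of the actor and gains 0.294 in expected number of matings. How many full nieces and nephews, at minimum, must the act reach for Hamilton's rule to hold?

r to a full niece or nephew = 0.25 (full aunt/uncle↔niece/nephew: two paths of length 3 through the shared grandparent pair: r = 2·(1/2)^3 = 1/4).
Hamilton's rule: n·r·B > C  ⇒  n > C/(r·B) = 0.498/(0.25·0.294) = 6.776.
The smallest integer exceeding 6.776 is 7.

7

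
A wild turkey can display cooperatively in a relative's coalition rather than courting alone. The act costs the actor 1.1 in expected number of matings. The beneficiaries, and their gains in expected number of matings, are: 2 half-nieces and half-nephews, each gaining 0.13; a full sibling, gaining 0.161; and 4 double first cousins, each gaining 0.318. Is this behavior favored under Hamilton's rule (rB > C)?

No

Hamilton's rule: the trait is favored when the sum of r·B over every recipient exceeds the actor's cost C.
r to a half-niece or half-nephew = 1/8 (half-aunt/uncle↔niece/nephew: one path of length 3: r = (1/2)^3 = 1/8).
r to a full sibling = 1/2 (full sibs share both parents — two paths of length 2: r = 2·(1/2)^2 = 1/2).
r to a double first cousin = 1/4 (double first cousins share both grandparent pairs — four paths of length 4: r = 4·(1/2)^4 = 1/4).
Summing one r·B term per recipient: 2·0.125·0.13 + 1·0.5·0.161 + 4·0.25·0.318 = 0.431.
0.431 < 1.1: the indirect benefit is less than the cost.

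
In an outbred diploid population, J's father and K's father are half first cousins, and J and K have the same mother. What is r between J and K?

0.265625

With two independent routes of shared ancestry, r is the sum of the two contributions.
J and K are related in two ways: half second cousins through their fathers (r = 1/64) and half-sibs through their shared mother (r = 1/4).
r = 1/64 + 1/4 = 0.265625.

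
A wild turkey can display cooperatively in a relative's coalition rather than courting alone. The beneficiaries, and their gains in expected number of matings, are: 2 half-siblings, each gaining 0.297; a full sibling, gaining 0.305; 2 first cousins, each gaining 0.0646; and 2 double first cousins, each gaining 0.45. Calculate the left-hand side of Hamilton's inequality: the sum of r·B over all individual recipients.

0.54215

r to a half-sibling = 0.25 (half-sibs share one parent — one path of length 2: r = (1/2)^2 = 1/4).
r to a full sibling = 1/2 (full sibs share both parents — two paths of length 2: r = 2·(1/2)^2 = 1/2).
r to a first cousin = 1/8 (first cousins share one grandparent pair — two paths of length 4: r = 2·(1/2)^4 = 1/8).
r to a double first cousin = 1/4 (double first cousins share both grandparent pairs — four paths of length 4: r = 4·(1/2)^4 = 1/4).
Summing one r·B term per recipient: 2·0.25·0.297 + 1·0.5·0.305 + 2·0.125·0.0646 + 2·0.25·0.45 = 0.54215.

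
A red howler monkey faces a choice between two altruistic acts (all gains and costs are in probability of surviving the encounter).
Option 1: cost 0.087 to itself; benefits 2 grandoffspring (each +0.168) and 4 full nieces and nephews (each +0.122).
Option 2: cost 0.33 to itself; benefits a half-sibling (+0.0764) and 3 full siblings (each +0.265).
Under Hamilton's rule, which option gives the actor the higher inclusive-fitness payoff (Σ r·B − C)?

Option 1

Option 1: r to a grandoffspring = 0.25.
Option 1: r to a full niece or nephew = 0.25.
Option 1: Σ r·B − C = (2·0.25·0.168 + 4·0.25·0.122) − 0.087 = 0.119.
Option 2: r to a half-sibling = 0.25.
Option 2: r to a full sibling = 0.5.
Option 2: Σ r·B − C = (1·0.25·0.0764 + 3·0.5·0.265) − 0.33 = 0.0866.
Option 1 has the higher net inclusive-fitness payoff.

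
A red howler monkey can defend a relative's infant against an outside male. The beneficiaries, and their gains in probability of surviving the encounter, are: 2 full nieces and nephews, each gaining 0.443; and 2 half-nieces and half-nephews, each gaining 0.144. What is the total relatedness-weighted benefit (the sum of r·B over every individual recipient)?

r to a full niece or nephew = 1/4 (full aunt/uncle↔niece/nephew: two paths of length 3 through the shared grandparent pair: r = 2·(1/2)^3 = 1/4).
r to a half-niece or half-nephew = 1/8 (half-aunt/uncle↔niece/nephew: one path of length 3: r = (1/2)^3 = 1/8).
Summing one r·B term per recipient: 2·0.25·0.443 + 2·0.125·0.144 = 0.2575.

0.2575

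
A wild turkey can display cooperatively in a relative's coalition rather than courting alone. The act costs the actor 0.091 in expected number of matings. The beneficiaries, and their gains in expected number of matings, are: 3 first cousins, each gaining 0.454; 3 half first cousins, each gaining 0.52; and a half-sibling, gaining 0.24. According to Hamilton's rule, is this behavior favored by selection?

Yes

Hamilton's rule: the trait is favored when the sum of r·B over every recipient exceeds the actor's cost C.
r to a first cousin = 1/8 (first cousins share one grandparent pair — two paths of length 4: r = 2·(1/2)^4 = 1/8).
r to a half first cousin = 1/16 (half first cousins share one grandparent — one path of length 4: r = (1/2)^4 = 1/16).
r to a half-sibling = 1/4 (half-sibs share one parent — one path of length 2: r = (1/2)^2 = 1/4).
Summing one r·B term per recipient: 3·0.125·0.454 + 3·0.0625·0.52 + 1·0.25·0.24 = 0.32775.
0.32775 > 0.091: the indirect benefit exceeds the cost.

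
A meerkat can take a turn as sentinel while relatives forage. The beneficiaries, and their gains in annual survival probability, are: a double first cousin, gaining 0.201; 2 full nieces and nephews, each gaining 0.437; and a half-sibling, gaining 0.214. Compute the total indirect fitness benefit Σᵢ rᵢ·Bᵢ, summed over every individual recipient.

r to a double first cousin = 1/4 (double first cousins share both grandparent pairs — four paths of length 4: r = 4·(1/2)^4 = 1/4).
r to a full niece or nephew = 1/4 (full aunt/uncle↔niece/nephew: two paths of length 3 through the shared grandparent pair: r = 2·(1/2)^3 = 1/4).
r to a half-sibling = 1/4 (half-sibs share one parent — one path of length 2: r = (1/2)^2 = 1/4).
Summing one r·B term per recipient: 1·0.25·0.201 + 2·0.25·0.437 + 1·0.25·0.214 = 0.32225.

0.32225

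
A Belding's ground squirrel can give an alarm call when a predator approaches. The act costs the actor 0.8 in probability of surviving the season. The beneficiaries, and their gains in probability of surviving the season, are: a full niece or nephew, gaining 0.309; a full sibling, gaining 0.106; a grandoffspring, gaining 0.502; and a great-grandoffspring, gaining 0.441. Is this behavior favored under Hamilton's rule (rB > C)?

No

Hamilton's rule: the trait is favored when the sum of r·B over every recipient exceeds the actor's cost C.
r to a full niece or nephew = 1/4 (full aunt/uncle↔niece/nephew: two paths of length 3 through the shared grandparent pair: r = 2·(1/2)^3 = 1/4).
r to a full sibling = 0.5 (full sibs share both parents — two paths of length 2: r = 2·(1/2)^2 = 1/2).
r to a grandoffspring = 0.25 (two parent–offspring links: r = (1/2)^2 = 1/4).
r to a great-grandoffspring = 1/8 (three parent–offspring links: r = (1/2)^3 = 1/8).
Summing one r·B term per recipient: 1·0.25·0.309 + 1·0.5·0.106 + 1·0.25·0.502 + 1·0.125·0.441 = 0.310875.
0.310875 < 0.8: the indirect benefit is less than the cost.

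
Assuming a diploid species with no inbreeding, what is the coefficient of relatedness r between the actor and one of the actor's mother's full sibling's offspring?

0.125

Each parent–offspring link contributes a factor of 1/2, and independent paths through distinct common ancestors add.
First cousins share one grandparent pair — two paths of length 4: r = 2·(1/2)^4 = 1/8.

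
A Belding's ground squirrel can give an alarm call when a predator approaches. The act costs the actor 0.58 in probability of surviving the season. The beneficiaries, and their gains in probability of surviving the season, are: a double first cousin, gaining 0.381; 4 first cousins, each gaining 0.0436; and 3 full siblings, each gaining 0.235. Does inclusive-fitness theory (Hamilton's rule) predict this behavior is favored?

Hamilton's rule: the trait is favored when the sum of r·B over every recipient exceeds the actor's cost C.
r to a double first cousin = 0.25 (double first cousins share both grandparent pairs — four paths of length 4: r = 4·(1/2)^4 = 1/4).
r to a first cousin = 1/8 (first cousins share one grandparent pair — two paths of length 4: r = 2·(1/2)^4 = 1/8).
r to a full sibling = 1/2 (full sibs share both parents — two paths of length 2: r = 2·(1/2)^2 = 1/2).
Summing one r·B term per recipient: 1·0.25·0.381 + 4·0.125·0.0436 + 3·0.5·0.235 = 0.46955.
0.46955 < 0.58: the indirect benefit is less than the cost.

No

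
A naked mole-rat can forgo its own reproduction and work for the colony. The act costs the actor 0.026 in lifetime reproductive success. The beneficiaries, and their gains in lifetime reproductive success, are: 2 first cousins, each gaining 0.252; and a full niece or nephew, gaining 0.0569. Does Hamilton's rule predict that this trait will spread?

Hamilton's rule: the trait is favored when the sum of r·B over every recipient exceeds the actor's cost C.
r to a first cousin = 0.125 (first cousins share one grandparent pair — two paths of length 4: r = 2·(1/2)^4 = 1/8).
r to a full niece or nephew = 1/4 (full aunt/uncle↔niece/nephew: two paths of length 3 through the shared grandparent pair: r = 2·(1/2)^3 = 1/4).
Summing one r·B term per recipient: 2·0.125·0.252 + 1·0.25·0.0569 = 0.077225.
0.077225 > 0.026: the indirect benefit exceeds the cost.

Yes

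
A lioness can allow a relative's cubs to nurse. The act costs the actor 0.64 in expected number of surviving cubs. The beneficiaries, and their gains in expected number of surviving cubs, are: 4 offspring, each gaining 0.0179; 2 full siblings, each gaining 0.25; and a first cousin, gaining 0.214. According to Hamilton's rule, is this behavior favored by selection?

No

Hamilton's rule: the trait is favored when the sum of r·B over every recipient exceeds the actor's cost C.
r to an offspring = 1/2 (one parent–offspring link: r = (1/2)^1 = 1/2).
r to a full sibling = 0.5 (full sibs share both parents — two paths of length 2: r = 2·(1/2)^2 = 1/2).
r to a first cousin = 1/8 (first cousins share one grandparent pair — two paths of length 4: r = 2·(1/2)^4 = 1/8).
Summing one r·B term per recipient: 4·0.5·0.0179 + 2·0.5·0.25 + 1·0.125·0.214 = 0.31255.
0.31255 < 0.64: the indirect benefit is less than the cost.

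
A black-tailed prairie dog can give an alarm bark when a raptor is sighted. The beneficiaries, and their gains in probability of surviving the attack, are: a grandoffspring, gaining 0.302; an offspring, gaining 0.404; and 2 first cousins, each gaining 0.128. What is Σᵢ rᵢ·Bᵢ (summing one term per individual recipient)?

0.3095

r to a grandoffspring = 0.25 (two parent–offspring links: r = (1/2)^2 = 1/4).
r to an offspring = 1/2 (one parent–offspring link: r = (1/2)^1 = 1/2).
r to a first cousin = 0.125 (first cousins share one grandparent pair — two paths of length 4: r = 2·(1/2)^4 = 1/8).
Summing one r·B term per recipient: 1·0.25·0.302 + 1·0.5·0.404 + 2·0.125·0.128 = 0.3095.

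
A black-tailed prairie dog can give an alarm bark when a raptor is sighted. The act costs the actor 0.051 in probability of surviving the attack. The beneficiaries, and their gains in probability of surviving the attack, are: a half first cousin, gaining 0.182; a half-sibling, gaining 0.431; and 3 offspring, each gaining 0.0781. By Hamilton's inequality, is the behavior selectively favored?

Yes

Hamilton's rule: the trait is favored when the sum of r·B over every recipient exceeds the actor's cost C.
r to a half first cousin = 0.0625 (half first cousins share one grandparent — one path of length 4: r = (1/2)^4 = 1/16).
r to a half-sibling = 1/4 (half-sibs share one parent — one path of length 2: r = (1/2)^2 = 1/4).
r to an offspring = 0.5 (one parent–offspring link: r = (1/2)^1 = 1/2).
Summing one r·B term per recipient: 1·0.0625·0.182 + 1·0.25·0.431 + 3·0.5·0.0781 = 0.236275.
0.236275 > 0.051: the indirect benefit exceeds the cost.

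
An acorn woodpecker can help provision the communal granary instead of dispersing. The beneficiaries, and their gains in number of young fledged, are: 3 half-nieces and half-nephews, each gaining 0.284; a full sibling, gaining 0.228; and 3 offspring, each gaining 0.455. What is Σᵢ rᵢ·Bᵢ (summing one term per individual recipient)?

r to a half-niece or half-nephew = 0.125 (half-aunt/uncle↔niece/nephew: one path of length 3: r = (1/2)^3 = 1/8).
r to a full sibling = 1/2 (full sibs share both parents — two paths of length 2: r = 2·(1/2)^2 = 1/2).
r to an offspring = 1/2 (one parent–offspring link: r = (1/2)^1 = 1/2).
Summing one r·B term per recipient: 3·0.125·0.284 + 1·0.5·0.228 + 3·0.5·0.455 = 0.903.

0.903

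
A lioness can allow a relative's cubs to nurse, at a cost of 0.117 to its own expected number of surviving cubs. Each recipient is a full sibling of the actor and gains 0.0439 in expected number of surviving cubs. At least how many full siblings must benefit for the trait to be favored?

6

r to a full sibling = 0.5 (full sibs share both parents — two paths of length 2: r = 2·(1/2)^2 = 1/2).
Hamilton's rule: n·r·B > C  ⇒  n > C/(r·B) = 0.117/(0.5·0.0439) = 5.33.
The smallest integer exceeding 5.33 is 6.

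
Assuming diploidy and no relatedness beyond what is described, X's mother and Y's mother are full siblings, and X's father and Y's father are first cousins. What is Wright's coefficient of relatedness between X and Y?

Independent pedigree routes through distinct common ancestors add.
X and Y are related in two ways: first cousins through their mothers (r = 1/8) and second cousins through their fathers (r = 1/32).
r = 1/8 + 1/32 = 5/32 = 0.15625.

0.15625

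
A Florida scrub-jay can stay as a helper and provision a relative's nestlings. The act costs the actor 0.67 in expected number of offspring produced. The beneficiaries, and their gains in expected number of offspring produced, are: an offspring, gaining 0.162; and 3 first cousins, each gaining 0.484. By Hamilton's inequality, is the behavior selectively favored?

Hamilton's rule: the trait is favored when the sum of r·B over every recipient exceeds the actor's cost C.
r to an offspring = 0.5 (one parent–offspring link: r = (1/2)^1 = 1/2).
r to a first cousin = 0.125 (first cousins share one grandparent pair — two paths of length 4: r = 2·(1/2)^4 = 1/8).
Summing one r·B term per recipient: 1·0.5·0.162 + 3·0.125·0.484 = 0.2625.
0.2625 < 0.67: the indirect benefit is less than the cost.

No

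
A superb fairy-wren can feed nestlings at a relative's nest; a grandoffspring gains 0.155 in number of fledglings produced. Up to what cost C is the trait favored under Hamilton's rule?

r to a grandoffspring = 1/4 (two parent–offspring links: r = (1/2)^2 = 1/4).
Hamilton's rule: n·r·B > C, so the trait is favored while C < n·r·B = 1·0.25·0.155 = 0.03875.

0.03875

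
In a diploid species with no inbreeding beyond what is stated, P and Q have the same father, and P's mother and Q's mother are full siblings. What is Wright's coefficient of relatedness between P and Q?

0.375

Relatedness sums over independent paths through distinct common ancestors.
P and Q are related in two ways: half-sibs through their shared father (r = 1/4) and first cousins through their mothers (r = 1/8).
r = 1/4 + 1/8 = 3/8 = 0.375.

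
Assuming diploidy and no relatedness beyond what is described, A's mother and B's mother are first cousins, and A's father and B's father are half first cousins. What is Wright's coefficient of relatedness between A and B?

0.046875

Wright's path rule: contributions from independent ancestry routes add.
A and B are related in two ways: second cousins through their mothers (r = 1/32) and half second cousins through their fathers (r = 1/64).
r = 1/32 + 1/64 = 0.046875.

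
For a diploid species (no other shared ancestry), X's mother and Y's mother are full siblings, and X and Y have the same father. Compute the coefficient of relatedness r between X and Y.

Wright's path rule: contributions from independent ancestry routes add.
X and Y are related in two ways: first cousins through their mothers (r = 1/8) and half-sibs through their shared father (r = 1/4).
r = 1/8 + 1/4 = 0.375.

0.375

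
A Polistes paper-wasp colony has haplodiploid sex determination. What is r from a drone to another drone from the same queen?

Haploid brothers each carry a random half of the queen's diploid genome, so on average they share half: r = 1/2.

0.5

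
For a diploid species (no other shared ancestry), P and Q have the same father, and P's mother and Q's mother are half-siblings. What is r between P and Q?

0.3125

Wright's path rule: contributions from independent ancestry routes add.
P and Q are related in two ways: half-sibs through their shared father (r = 1/4) and half first cousins through their mothers (r = 1/16).
r = 1/4 + 1/16 = 5/16 = 0.3125.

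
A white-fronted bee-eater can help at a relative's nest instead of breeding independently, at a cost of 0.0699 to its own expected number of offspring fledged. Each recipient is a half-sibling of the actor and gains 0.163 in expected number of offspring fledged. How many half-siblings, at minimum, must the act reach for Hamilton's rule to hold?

2

r to a half-sibling = 0.25 (half-sibs share one parent — one path of length 2: r = (1/2)^2 = 1/4).
Hamilton's rule: n·r·B > C  ⇒  n > C/(r·B) = 0.0699/(0.25·0.163) = 1.715.
The smallest integer exceeding 1.715 is 2.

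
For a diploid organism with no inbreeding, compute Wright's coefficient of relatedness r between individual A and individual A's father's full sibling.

0.25

Each parent–offspring link contributes a factor of 1/2, and independent paths through distinct common ancestors add.
Full aunt/uncle↔niece/nephew: two paths of length 3 through the shared grandparent pair: r = 2·(1/2)^3 = 1/4.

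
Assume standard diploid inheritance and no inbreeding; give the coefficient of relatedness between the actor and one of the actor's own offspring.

0.5

Each parent–offspring link contributes a factor of 1/2, and independent paths through distinct common ancestors add.
One parent–offspring link: r = (1/2)^1 = 1/2.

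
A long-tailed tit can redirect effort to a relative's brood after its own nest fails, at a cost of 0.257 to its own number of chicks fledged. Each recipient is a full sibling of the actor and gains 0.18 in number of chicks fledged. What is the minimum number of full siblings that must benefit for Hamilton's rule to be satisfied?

r to a full sibling = 1/2 (full sibs share both parents — two paths of length 2: r = 2·(1/2)^2 = 1/2).
Hamilton's rule: n·r·B > C  ⇒  n > C/(r·B) = 0.257/(0.5·0.18) = 2.856.
The smallest integer exceeding 2.856 is 3.

3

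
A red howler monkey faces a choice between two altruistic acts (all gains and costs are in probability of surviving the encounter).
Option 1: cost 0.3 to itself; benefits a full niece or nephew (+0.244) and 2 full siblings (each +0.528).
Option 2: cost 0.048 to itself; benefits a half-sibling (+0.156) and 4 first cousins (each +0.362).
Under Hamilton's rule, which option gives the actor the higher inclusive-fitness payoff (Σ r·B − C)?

Option 1

Option 1: r to a full niece or nephew = 0.25.
Option 1: r to a full sibling = 0.5.
Option 1: Σ r·B − C = (1·0.25·0.244 + 2·0.5·0.528) − 0.3 = 0.289.
Option 2: r to a half-sibling = 0.25.
Option 2: r to a first cousin = 0.125.
Option 2: Σ r·B − C = (1·0.25·0.156 + 4·0.125·0.362) − 0.048 = 0.172.
Option 1 has the higher net inclusive-fitness payoff.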